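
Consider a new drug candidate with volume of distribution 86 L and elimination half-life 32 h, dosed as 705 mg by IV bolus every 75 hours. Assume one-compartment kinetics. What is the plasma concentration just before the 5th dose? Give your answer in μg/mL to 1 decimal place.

2.0 μg/mL

f = (1/2)^(τ/t½) = (1/2)^(75/32) ≈ 0.1970.
C₀ = D/Vd = 705/86 ≈ 8.198 μg/mL.
Before the 5th dose, 4 doses have been given. Superposition: Cmin = C₀·(f + f² + … + f^4).
≈ 8.198 × (0.1970 + 0.0388 + 0.0076 + 0.0015) ≈ 8.198 × 0.2449 ≈ 2.008 μg/mL.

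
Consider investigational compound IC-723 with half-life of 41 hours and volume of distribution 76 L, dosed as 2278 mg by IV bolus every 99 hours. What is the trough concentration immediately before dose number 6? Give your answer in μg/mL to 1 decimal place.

f = (1/2)^(τ/t½) = (1/2)^(99/41) ≈ 0.1876.
C₀ = D/Vd = 2278/76 ≈ 29.974 μg/mL.
Before the 6th dose, 5 doses have been given. Superposition: Cmin = C₀·(f + f² + … + f^5).
≈ 29.974 × (0.1876 + 0.0352 + 0.0066 + 0.0012 + 0.0002) ≈ 29.974 × 0.2308 ≈ 6.918 μg/mL.

6.9 μg/mL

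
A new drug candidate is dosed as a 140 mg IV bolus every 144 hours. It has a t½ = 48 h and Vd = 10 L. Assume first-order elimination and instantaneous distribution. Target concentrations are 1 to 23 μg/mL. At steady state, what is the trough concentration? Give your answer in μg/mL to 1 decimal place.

2.0 μg/mL

The dosing interval is 3 half-lives, so f = 2^(−3) = 0.125.
At steady state, R = 1/(1 − 0.125) = 8/7.
Single-dose peak C₀ = D/Vd = 140/10 = 14 μg/mL.
Steady-state peak Cmax,ss = C₀·R = 14 × 8/7 ≈ 16.000 μg/mL.
Steady-state trough Cmin,ss = Cmax,ss·f ≈ 16.000 × 0.125 ≈ 2.000 μg/mL.
Trough 2.0 μg/mL vs MEC 1 μg/mL: adequate.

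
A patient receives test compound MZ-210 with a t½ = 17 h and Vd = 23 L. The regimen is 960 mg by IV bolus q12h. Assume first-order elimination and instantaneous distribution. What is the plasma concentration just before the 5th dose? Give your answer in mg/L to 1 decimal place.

56.8 mg/L

f = (1/2)^(τ/t½) = (1/2)^(12/17) ≈ 0.6131.
C₀ = D/Vd = 960/23 ≈ 41.739 mg/L.
Before the 5th dose, 4 doses have been given. Superposition: Cmin = C₀·(f + f² + … + f^4).
≈ 41.739 × (0.6131 + 0.3759 + 0.2305 + 0.1413) ≈ 41.739 × 1.3608 ≈ 56.798 mg/L.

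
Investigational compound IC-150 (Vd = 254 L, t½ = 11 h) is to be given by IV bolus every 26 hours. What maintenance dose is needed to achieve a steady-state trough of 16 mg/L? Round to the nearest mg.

16852 mg

τ/t½ = 26/11 ≈ 2.3636, so f = (1/2)^(26/11) ≈ 0.194301.
Cmin,ss = (D/Vd)·f/(1−f), so D = Cmin,ss·Vd·(1−f)/f.
D = 16 × 254 × (1−f)/f ≈ 16 × 254 × 4.14665 ≈ 16851.99 mg.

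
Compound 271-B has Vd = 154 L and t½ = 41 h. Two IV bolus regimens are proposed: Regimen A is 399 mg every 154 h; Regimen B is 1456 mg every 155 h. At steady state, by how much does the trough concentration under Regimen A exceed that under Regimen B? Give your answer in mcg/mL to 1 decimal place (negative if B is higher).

-0.5 mcg/mL

Regimen A: f = (1/2)^(154/41) ≈ 0.0740; Cmin,ss = (399/154)·f/(1−f) ≈ 0.207 mcg/mL.
Regimen B: f = (1/2)^(155/41) ≈ 0.0728; Cmin,ss = (1456/154)·f/(1−f) ≈ 0.742 mcg/mL.
Difference ≈ 0.207 − 0.742 ≈ -0.535 mcg/mL.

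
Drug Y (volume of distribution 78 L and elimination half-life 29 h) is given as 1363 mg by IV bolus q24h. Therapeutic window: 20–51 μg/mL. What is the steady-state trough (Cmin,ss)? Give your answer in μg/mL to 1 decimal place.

τ/t½ = 24/29 ≈ 0.82759, so fraction remaining f = (1/2)^(24/29) ≈ 0.5635.
At steady state, accumulation factor R = 1/(1 − e^(−kτ)) ≈ 2.2910.
Each bolus raises the concentration by D/Vd = 1363/78 ≈ 17.474 μg/mL.
Steady-state peak Cmax,ss = C₀·R ≈ 17.474 × 2.2910 ≈ 40.033 μg/mL.
One interval later, Cmin,ss = Cmax,ss·e^(−kτ) ≈ 40.033 × 0.5635 ≈ 22.559 μg/mL.
Trough 22.6 μg/mL vs MEC 20 μg/mL: adequate.

22.6 μg/mL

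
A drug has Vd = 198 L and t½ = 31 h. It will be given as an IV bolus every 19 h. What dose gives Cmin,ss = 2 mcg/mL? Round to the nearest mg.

τ/t½ = 19/31 ≈ 0.6129, so f = (1/2)^(19/31) ≈ 0.653880.
Cmin,ss = (D/Vd)·f/(1−f), so D = Cmin,ss·Vd·(1−f)/f.
D = 2 × 198 × (1−f)/f ≈ 2 × 198 × 0.52933 ≈ 209.61 mg.

210 mg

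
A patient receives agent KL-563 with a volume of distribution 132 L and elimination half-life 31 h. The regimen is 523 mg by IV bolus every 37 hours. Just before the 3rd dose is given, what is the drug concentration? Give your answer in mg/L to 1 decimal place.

2.5 mg/L

f = (1/2)^(τ/t½) = (1/2)^(37/31) ≈ 0.4372.
C₀ = D/Vd = 523/132 ≈ 3.962 mg/L.
Before the 3rd dose, 2 doses have been given. Superposition: Cmin = C₀·(f + f²).
≈ 3.962 × (0.4372 + 0.1911) ≈ 3.962 × 0.6283 ≈ 2.489 mg/L.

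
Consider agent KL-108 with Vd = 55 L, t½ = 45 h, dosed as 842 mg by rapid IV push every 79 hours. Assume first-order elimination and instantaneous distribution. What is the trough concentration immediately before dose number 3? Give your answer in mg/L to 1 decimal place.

f = (1/2)^(τ/t½) = (1/2)^(79/45) ≈ 0.2962.
C₀ = D/Vd = 842/55 ≈ 15.309 mg/L.
Before the 3rd dose, 2 doses have been given. Superposition: Cmin = C₀·(f + f²).
≈ 15.309 × (0.2962 + 0.0877) ≈ 15.309 × 0.3839 ≈ 5.877 mg/L.

5.9 mg/L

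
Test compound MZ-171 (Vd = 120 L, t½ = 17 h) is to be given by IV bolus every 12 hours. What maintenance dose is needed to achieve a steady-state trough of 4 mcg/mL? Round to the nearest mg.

τ/t½ = 12/17 ≈ 0.70588, so f = (1/2)^(12/17) ≈ 0.613067.
Cmin,ss = (D/Vd)·f/(1−f), so D = Cmin,ss·Vd·(1−f)/f.
D = 4 × 120 × (1−f)/f ≈ 4 × 120 × 0.63114 ≈ 302.95 mg.

303 mg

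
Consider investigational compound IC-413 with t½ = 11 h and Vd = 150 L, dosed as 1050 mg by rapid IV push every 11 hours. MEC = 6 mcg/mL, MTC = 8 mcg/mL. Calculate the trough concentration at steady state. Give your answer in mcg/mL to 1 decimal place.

τ = 11 h = 1 half-life, so f = (1/2)^1 = 0.5.
At steady state, R = 1/(1 − 0.5) = 2/1.
Single-dose peak C₀ = D/Vd = 1050/150 = 7 mcg/mL.
Steady-state peak Cmax,ss = C₀·R = 7 × 2/1 ≈ 14.000 mcg/mL.
Steady-state trough Cmin,ss = Cmax,ss·f ≈ 14.000 × 0.5 ≈ 7.000 mcg/mL.
Trough 7.0 mcg/mL vs MEC 6 mcg/mL: adequate.

7.0 mcg/mL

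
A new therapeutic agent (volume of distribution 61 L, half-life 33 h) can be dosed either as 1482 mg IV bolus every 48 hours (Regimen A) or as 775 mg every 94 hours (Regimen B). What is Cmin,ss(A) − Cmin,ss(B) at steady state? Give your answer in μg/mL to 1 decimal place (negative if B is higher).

Regimen A: f = (1/2)^(48/33) ≈ 0.3649; Cmin,ss = (1482/61)·f/(1−f) ≈ 13.959 μg/mL.
Regimen B: f = (1/2)^(94/33) ≈ 0.1388; Cmin,ss = (775/61)·f/(1−f) ≈ 2.048 μg/mL.
Difference ≈ 13.959 − 2.048 ≈ 11.911 μg/mL.

11.9 μg/mL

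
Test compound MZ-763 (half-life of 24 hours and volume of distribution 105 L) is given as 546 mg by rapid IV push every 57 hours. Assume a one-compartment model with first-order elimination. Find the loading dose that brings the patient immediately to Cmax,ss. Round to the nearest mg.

676 mg

f = (1/2)^(57/24) ≈ 0.192776; accumulation ratio R = 1/(1−f) ≈ 1.23881.
Loading dose to hit Cmax,ss on first dose: D_load = D_maint·R ≈ 546 × 1.23881 ≈ 676.39 mg.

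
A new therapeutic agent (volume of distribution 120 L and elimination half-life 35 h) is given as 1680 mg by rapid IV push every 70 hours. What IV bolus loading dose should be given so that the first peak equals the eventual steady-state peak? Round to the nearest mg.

2240 mg

f = (1/2)^(70/35) ≈ 0.250000; accumulation ratio R = 1/(1−f) ≈ 1.33333.
Loading dose to hit Cmax,ss on first dose: D_load = D_maint·R ≈ 1680 × 1.33333 ≈ 2239.99 mg.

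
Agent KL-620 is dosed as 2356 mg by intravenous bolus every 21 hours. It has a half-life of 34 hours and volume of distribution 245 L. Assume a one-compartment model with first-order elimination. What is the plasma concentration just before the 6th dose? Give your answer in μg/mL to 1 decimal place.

f = (1/2)^(τ/t½) = (1/2)^(21/34) ≈ 0.6517.
C₀ = D/Vd = 2356/245 ≈ 9.616 μg/mL.
Before the 6th dose, 5 doses have been given. Superposition: Cmin = C₀·(f + f² + … + f^5).
≈ 9.616 × (0.6517 + 0.4247 + 0.2768 + 0.1804 + 0.1176) ≈ 9.616 × 1.6512 ≈ 15.878 μg/mL.

15.9 μg/mL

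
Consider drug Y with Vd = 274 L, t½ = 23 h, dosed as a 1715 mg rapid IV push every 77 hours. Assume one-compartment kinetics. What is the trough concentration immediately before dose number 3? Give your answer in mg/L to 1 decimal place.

0.7 mg/L

f = (1/2)^(τ/t½) = (1/2)^(77/23) ≈ 0.0982.
C₀ = D/Vd = 1715/274 ≈ 6.259 mg/L.
Before the 3rd dose, 2 doses have been given. Superposition: Cmin = C₀·(f + f²).
≈ 6.259 × (0.0982 + 0.0096) ≈ 6.259 × 0.1078 ≈ 0.675 mg/L.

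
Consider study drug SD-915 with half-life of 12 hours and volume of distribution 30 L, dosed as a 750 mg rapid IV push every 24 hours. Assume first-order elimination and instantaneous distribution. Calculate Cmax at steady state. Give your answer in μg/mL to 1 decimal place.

The dosing interval is 2 half-lives, so f = 2^(−2) = 0.25.
Accumulation ratio R = 1/(1 − f) = 1/0.75 = 4/3.
Single-dose peak C₀ = D/Vd = 750/30 = 25 μg/mL.
Steady-state peak Cmax,ss = C₀·R = 25 × 4/3 ≈ 33.333 μg/mL.

33.3 μg/mL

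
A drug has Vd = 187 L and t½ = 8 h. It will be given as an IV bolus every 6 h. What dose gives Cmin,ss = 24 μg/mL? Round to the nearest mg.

3060 mg

τ/t½ = 6/8 ≈ 0.75, so f = (1/2)^(6/8) ≈ 0.594604.
Cmin,ss = (D/Vd)·f/(1−f), so D = Cmin,ss·Vd·(1−f)/f.
D = 24 × 187 × (1−f)/f ≈ 24 × 187 × 0.68179 ≈ 3059.87 mg.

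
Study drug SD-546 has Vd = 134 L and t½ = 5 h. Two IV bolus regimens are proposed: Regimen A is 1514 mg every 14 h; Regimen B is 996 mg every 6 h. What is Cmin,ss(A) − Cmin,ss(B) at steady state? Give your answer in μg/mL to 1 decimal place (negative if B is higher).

Regimen A: f = (1/2)^(14/5) ≈ 0.1436; Cmin,ss = (1514/134)·f/(1−f) ≈ 1.895 μg/mL.
Regimen B: f = (1/2)^(6/5) ≈ 0.4353; Cmin,ss = (996/134)·f/(1−f) ≈ 5.730 μg/mL.
Difference ≈ 1.895 − 5.730 ≈ -3.835 μg/mL.

-3.8 μg/mL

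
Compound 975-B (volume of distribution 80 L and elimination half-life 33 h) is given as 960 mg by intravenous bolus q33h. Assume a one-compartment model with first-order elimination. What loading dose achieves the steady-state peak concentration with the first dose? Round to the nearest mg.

1920 mg

f = (1/2)^(33/33) ≈ 0.500000; accumulation ratio R = 1/(1−f) ≈ 2.00000.
Loading dose to hit Cmax,ss on first dose: D_load = D_maint·R ≈ 960 × 2.00000 ≈ 1920.00 mg.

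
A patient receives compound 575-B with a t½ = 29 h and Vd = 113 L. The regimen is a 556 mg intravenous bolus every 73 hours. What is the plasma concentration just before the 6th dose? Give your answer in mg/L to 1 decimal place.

f = (1/2)^(τ/t½) = (1/2)^(73/29) ≈ 0.1747.
C₀ = D/Vd = 556/113 ≈ 4.920 mg/L.
Before the 6th dose, 5 doses have been given. Superposition: Cmin = C₀·(f + f² + … + f^5).
≈ 4.920 × (0.1747 + 0.0305 + 0.0053 + 0.0009 + 0.0002) ≈ 4.920 × 0.2116 ≈ 1.041 mg/L.

1.0 mg/L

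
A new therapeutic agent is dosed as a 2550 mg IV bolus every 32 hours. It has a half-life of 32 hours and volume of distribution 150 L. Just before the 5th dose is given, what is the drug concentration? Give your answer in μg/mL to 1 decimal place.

15.9 μg/mL

f = (1/2)^(τ/t½) = (1/2)^(32/32) ≈ 0.5000.
C₀ = D/Vd = 2550/150 ≈ 17.000 μg/mL.
Before the 5th dose, 4 doses have been given. Superposition: Cmin = C₀·(f + f² + … + f^4).
≈ 17.000 × (0.5000 + 0.2500 + 0.1250 + 0.0625) ≈ 17.000 × 0.9375 ≈ 15.938 μg/mL.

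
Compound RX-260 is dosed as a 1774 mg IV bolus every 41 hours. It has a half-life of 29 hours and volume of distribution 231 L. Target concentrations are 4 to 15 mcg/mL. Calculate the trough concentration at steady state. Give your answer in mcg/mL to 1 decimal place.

4.6 mcg/mL

τ/t½ = 41/29 ≈ 1.4138, so fraction remaining f = (1/2)^(41/29) ≈ 0.3753.
Each bolus raises the concentration by D/Vd = 1774/231 ≈ 7.680 mcg/mL.
Steady-state trough Cmin,ss = C₀·f/(1−f) ≈ 7.680 × 0.3753/0.6247 ≈ 4.614 mcg/mL.
Trough 4.6 mcg/mL vs MEC 4 mcg/mL: adequate.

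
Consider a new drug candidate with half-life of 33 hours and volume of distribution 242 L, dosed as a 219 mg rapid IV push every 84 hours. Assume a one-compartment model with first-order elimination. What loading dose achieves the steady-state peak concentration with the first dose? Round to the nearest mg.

f = (1/2)^(84/33) ≈ 0.171294; accumulation ratio R = 1/(1−f) ≈ 1.20670.
Loading dose to hit Cmax,ss on first dose: D_load = D_maint·R ≈ 219 × 1.20670 ≈ 264.27 mg.

264 mg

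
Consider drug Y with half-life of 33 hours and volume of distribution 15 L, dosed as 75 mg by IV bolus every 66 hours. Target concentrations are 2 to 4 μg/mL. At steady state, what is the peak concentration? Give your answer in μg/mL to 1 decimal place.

τ = 66 h = 2 half-lives, so f = (1/2)^2 = 0.25.
At steady state, R = 1/(1 − 0.25) = 4/3.
Single-dose peak C₀ = D/Vd = 75/15 = 5 μg/mL.
Steady-state peak Cmax,ss = C₀·R = 5 × 4/3 ≈ 6.667 μg/mL.
Peak 6.7 μg/mL vs MTC 4 μg/mL: exceeds toxic threshold.

6.7 μg/mL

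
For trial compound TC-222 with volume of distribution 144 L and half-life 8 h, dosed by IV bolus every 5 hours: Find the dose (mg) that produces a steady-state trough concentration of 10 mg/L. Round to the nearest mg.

τ/t½ = 5/8 ≈ 0.625, so f = (1/2)^(5/8) ≈ 0.648420.
Cmin,ss = (D/Vd)·f/(1−f), so D = Cmin,ss·Vd·(1−f)/f.
D = 10 × 144 × (1−f)/f ≈ 10 × 144 × 0.54221 ≈ 780.78 mg.

781 mg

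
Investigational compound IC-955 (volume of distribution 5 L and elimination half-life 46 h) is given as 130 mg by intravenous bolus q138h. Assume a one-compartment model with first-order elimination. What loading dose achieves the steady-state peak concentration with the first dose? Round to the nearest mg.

149 mg

f = (1/2)^(138/46) ≈ 0.125000; accumulation ratio R = 1/(1−f) ≈ 1.14286.
Loading dose to hit Cmax,ss on first dose: D_load = D_maint·R ≈ 130 × 1.14286 ≈ 148.57 mg.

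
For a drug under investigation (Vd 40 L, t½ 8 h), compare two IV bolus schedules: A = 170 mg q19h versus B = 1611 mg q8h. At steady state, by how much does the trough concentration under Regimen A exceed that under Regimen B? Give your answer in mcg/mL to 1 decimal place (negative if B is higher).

-39.3 mcg/mL

Regimen A: f = (1/2)^(19/8) ≈ 0.1928; Cmin,ss = (170/40)·f/(1−f) ≈ 1.015 mcg/mL.
Regimen B: f = (1/2)^(8/8) ≈ 0.5000; Cmin,ss = (1611/40)·f/(1−f) ≈ 40.275 mcg/mL.
Difference ≈ 1.015 − 40.275 ≈ -39.260 mcg/mL.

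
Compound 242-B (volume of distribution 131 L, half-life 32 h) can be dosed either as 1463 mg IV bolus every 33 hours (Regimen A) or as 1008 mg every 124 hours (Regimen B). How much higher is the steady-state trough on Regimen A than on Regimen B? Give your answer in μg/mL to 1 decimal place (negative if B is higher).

Regimen A: f = (1/2)^(33/32) ≈ 0.4893; Cmin,ss = (1463/131)·f/(1−f) ≈ 10.700 μg/mL.
Regimen B: f = (1/2)^(124/32) ≈ 0.0682; Cmin,ss = (1008/131)·f/(1−f) ≈ 0.563 μg/mL.
Difference ≈ 10.700 − 0.563 ≈ 10.137 μg/mL.

10.1 μg/mL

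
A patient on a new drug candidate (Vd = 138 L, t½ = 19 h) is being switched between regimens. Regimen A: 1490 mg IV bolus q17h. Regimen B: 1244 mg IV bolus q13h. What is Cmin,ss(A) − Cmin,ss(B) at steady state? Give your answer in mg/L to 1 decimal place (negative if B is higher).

-2.3 mg/L

Regimen A: f = (1/2)^(17/19) ≈ 0.5378; Cmin,ss = (1490/138)·f/(1−f) ≈ 12.563 mg/L.
Regimen B: f = (1/2)^(13/19) ≈ 0.6223; Cmin,ss = (1244/138)·f/(1−f) ≈ 14.852 mg/L.
Difference ≈ 12.563 − 14.852 ≈ -2.289 mg/L.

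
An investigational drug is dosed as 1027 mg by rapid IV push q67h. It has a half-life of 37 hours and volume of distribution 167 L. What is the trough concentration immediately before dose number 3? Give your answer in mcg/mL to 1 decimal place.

2.3 mcg/mL

f = (1/2)^(τ/t½) = (1/2)^(67/37) ≈ 0.2850.
C₀ = D/Vd = 1027/167 ≈ 6.150 mcg/mL.
Before the 3rd dose, 2 doses have been given. Superposition: Cmin = C₀·(f + f²).
≈ 6.150 × (0.2850 + 0.0812) ≈ 6.150 × 0.3662 ≈ 2.252 mcg/mL.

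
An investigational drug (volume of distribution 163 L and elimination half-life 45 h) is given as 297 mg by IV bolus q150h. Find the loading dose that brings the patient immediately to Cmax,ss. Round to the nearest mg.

f = (1/2)^(150/45) ≈ 0.099213; accumulation ratio R = 1/(1−f) ≈ 1.11014.
Loading dose to hit Cmax,ss on first dose: D_load = D_maint·R ≈ 297 × 1.11014 ≈ 329.71 mg.

330 mg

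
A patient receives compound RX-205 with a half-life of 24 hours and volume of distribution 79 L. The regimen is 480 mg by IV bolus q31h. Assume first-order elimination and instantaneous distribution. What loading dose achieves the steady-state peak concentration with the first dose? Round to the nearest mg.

f = (1/2)^(31/24) ≈ 0.408479; accumulation ratio R = 1/(1−f) ≈ 1.69056.
Loading dose to hit Cmax,ss on first dose: D_load = D_maint·R ≈ 480 × 1.69056 ≈ 811.47 mg.

811 mg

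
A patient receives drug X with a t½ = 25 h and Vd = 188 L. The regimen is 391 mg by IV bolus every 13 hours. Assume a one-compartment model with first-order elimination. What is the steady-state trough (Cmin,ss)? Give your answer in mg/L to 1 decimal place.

τ/t½ = 13/25 ≈ 0.52, so fraction remaining f = (1/2)^(13/25) ≈ 0.6974.
At steady state, accumulation factor R = 1/(1 − e^(−kτ)) ≈ 3.3047.
Each bolus raises the concentration by D/Vd = 391/188 ≈ 2.080 mg/L.
Cmax,ss = C₀/(1 − f) ≈ 2.080/0.3026 ≈ 6.874 mg/L.
One interval later, Cmin,ss = Cmax,ss·e^(−kτ) ≈ 6.874 × 0.6974 ≈ 4.794 mg/L.

4.8 mg/L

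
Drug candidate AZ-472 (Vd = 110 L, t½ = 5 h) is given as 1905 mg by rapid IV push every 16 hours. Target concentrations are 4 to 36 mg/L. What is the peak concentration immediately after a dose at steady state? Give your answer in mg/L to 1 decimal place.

19.4 mg/L

Over one 16-h interval, 16/5 ≈ 3.2 half-lives elapse, leaving f ≈ 0.1088 of each dose.
Accumulation ratio R = 1/(1 − f) ≈ 1/0.8912 ≈ 1.1221.
Each bolus raises the concentration by D/Vd = 1905/110 ≈ 17.318 mg/L.
Cmax,ss = C₀/(1 − f) ≈ 17.318/0.8912 ≈ 19.432 mg/L.
Peak 19.4 mg/L vs MTC 36 mg/L: below toxic threshold.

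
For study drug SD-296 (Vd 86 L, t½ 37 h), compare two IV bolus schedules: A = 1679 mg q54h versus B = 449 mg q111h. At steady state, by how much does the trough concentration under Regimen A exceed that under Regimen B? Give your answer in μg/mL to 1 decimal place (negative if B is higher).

Regimen A: f = (1/2)^(54/37) ≈ 0.3636; Cmin,ss = (1679/86)·f/(1−f) ≈ 11.154 μg/mL.
Regimen B: f = (1/2)^(111/37) ≈ 0.1250; Cmin,ss = (449/86)·f/(1−f) ≈ 0.746 μg/mL.
Difference ≈ 11.154 − 0.746 ≈ 10.408 μg/mL.

10.4 μg/mL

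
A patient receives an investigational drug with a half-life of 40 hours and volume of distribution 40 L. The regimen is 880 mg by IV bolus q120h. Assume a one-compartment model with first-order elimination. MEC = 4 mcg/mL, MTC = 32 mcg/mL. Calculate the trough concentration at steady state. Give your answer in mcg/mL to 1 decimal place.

3.1 mcg/mL

τ = 120 h = 3 half-lives, so f = (1/2)^3 = 0.125.
At steady state, R = 1/(1 − 0.125) = 8/7.
Single-dose peak C₀ = D/Vd = 880/40 = 22 mcg/mL.
Steady-state peak Cmax,ss = C₀·R = 22 × 8/7 ≈ 25.143 mcg/mL.
Steady-state trough Cmin,ss = Cmax,ss·f ≈ 25.143 × 0.125 ≈ 3.143 mcg/mL.
Trough 3.1 mcg/mL vs MEC 4 mcg/mL: subtherapeutic.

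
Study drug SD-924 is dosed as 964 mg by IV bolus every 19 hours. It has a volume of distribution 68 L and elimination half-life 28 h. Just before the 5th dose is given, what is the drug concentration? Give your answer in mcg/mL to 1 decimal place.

20.0 mcg/mL

f = (1/2)^(τ/t½) = (1/2)^(19/28) ≈ 0.6248.
C₀ = D/Vd = 964/68 ≈ 14.176 mcg/mL.
Before the 5th dose, 4 doses have been given. Superposition: Cmin = C₀·(f + f² + … + f^4).
≈ 14.176 × (0.6248 + 0.3904 + 0.2439 + 0.1524) ≈ 14.176 × 1.4115 ≈ 20.009 mcg/mL.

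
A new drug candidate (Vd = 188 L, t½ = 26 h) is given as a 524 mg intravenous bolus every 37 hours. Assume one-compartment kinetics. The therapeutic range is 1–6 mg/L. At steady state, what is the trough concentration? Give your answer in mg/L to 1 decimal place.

k = ln2/t½ = ln2/26 ≈ 0.026660 h⁻¹; fraction remaining f = e^(−kτ) = e^(−0.026660×37) ≈ 0.3729.
At steady state, accumulation factor R = 1/(1 − e^(−kτ)) ≈ 1.5946.
Each bolus raises the concentration by D/Vd = 524/188 ≈ 2.787 mg/L.
Steady-state peak Cmax,ss = C₀·R ≈ 2.787 × 1.5946 ≈ 4.444 mg/L.
Steady-state trough Cmin,ss = Cmax,ss·f ≈ 4.444 × 0.3729 ≈ 1.657 mg/L.
Trough 1.7 mg/L vs MEC 1 mg/L: adequate.

1.7 mg/L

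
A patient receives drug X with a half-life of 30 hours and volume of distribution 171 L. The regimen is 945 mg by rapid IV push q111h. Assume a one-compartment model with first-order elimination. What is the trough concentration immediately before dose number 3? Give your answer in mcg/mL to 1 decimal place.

0.5 mcg/mL

f = (1/2)^(τ/t½) = (1/2)^(111/30) ≈ 0.0769.
C₀ = D/Vd = 945/171 ≈ 5.526 mcg/mL.
Before the 3rd dose, 2 doses have been given. Superposition: Cmin = C₀·(f + f²).
≈ 5.526 × (0.0769 + 0.0059) ≈ 5.526 × 0.0828 ≈ 0.458 mcg/mL.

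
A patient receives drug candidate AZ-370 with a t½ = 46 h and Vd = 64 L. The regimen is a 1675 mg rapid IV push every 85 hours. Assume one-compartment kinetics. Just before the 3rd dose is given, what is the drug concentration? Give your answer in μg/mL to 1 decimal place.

9.3 μg/mL

f = (1/2)^(τ/t½) = (1/2)^(85/46) ≈ 0.2778.
C₀ = D/Vd = 1675/64 ≈ 26.172 μg/mL.
Before the 3rd dose, 2 doses have been given. Superposition: Cmin = C₀·(f + f²).
≈ 26.172 × (0.2778 + 0.0772) ≈ 26.172 × 0.3550 ≈ 9.291 μg/mL.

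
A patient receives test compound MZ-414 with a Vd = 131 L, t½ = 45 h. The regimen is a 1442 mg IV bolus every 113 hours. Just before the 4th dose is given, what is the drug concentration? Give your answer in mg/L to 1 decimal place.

f = (1/2)^(τ/t½) = (1/2)^(113/45) ≈ 0.1754.
C₀ = D/Vd = 1442/131 ≈ 11.008 mg/L.
Before the 4th dose, 3 doses have been given. Superposition: Cmin = C₀·(f + f² + … + f^3).
≈ 11.008 × (0.1754 + 0.0308 + 0.0054) ≈ 11.008 × 0.2116 ≈ 2.329 mg/L.

2.3 mg/L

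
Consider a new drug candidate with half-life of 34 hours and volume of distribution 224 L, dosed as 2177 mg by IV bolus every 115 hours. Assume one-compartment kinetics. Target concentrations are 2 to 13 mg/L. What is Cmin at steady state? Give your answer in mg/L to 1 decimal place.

1.0 mg/L

k = ln2/t½ = ln2/34 ≈ 0.020387 h⁻¹; fraction remaining f = e^(−kτ) = e^(−0.020387×115) ≈ 0.0959.
Each bolus raises the concentration by D/Vd = 2177/224 ≈ 9.719 mg/L.
Steady-state trough Cmin,ss = C₀·f/(1−f) ≈ 9.719 × 0.0959/0.9041 ≈ 1.031 mg/L.
Trough 1.0 mg/L vs MEC 2 mg/L: subtherapeutic.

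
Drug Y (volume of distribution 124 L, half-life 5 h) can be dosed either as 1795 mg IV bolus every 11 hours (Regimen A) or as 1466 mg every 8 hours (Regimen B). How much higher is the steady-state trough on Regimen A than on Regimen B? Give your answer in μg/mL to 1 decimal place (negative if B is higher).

Regimen A: f = (1/2)^(11/5) ≈ 0.2176; Cmin,ss = (1795/124)·f/(1−f) ≈ 4.026 μg/mL.
Regimen B: f = (1/2)^(8/5) ≈ 0.3299; Cmin,ss = (1466/124)·f/(1−f) ≈ 5.820 μg/mL.
Difference ≈ 4.026 − 5.820 ≈ -1.794 μg/mL.

-1.8 μg/mL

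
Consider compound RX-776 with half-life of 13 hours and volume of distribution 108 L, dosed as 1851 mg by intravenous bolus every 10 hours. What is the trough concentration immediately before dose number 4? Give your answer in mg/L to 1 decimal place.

f = (1/2)^(τ/t½) = (1/2)^(10/13) ≈ 0.5867.
C₀ = D/Vd = 1851/108 ≈ 17.139 mg/L.
Before the 4th dose, 3 doses have been given. Superposition: Cmin = C₀·(f + f² + … + f^3).
≈ 17.139 × (0.5867 + 0.3442 + 0.2020) ≈ 17.139 × 1.1329 ≈ 19.417 mg/L.

19.4 mg/L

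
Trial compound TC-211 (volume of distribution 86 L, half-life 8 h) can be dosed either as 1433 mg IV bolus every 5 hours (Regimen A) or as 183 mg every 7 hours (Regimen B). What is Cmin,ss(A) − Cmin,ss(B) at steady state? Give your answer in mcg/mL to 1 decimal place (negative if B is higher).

28.2 mcg/mL

Regimen A: f = (1/2)^(5/8) ≈ 0.6484; Cmin,ss = (1433/86)·f/(1−f) ≈ 30.729 mcg/mL.
Regimen B: f = (1/2)^(7/8) ≈ 0.5453; Cmin,ss = (183/86)·f/(1−f) ≈ 2.552 mcg/mL.
Difference ≈ 30.729 − 2.552 ≈ 28.177 mcg/mL.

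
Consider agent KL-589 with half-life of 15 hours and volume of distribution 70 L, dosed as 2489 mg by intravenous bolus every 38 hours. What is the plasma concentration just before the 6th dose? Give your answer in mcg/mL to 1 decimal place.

f = (1/2)^(τ/t½) = (1/2)^(38/15) ≈ 0.1727.
C₀ = D/Vd = 2489/70 ≈ 35.557 mcg/mL.
Before the 6th dose, 5 doses have been given. Superposition: Cmin = C₀·(f + f² + … + f^5).
≈ 35.557 × (0.1727 + 0.0298 + 0.0052 + 0.0009 + 0.0002) ≈ 35.557 × 0.2088 ≈ 7.424 mcg/mL.

7.4 mcg/mL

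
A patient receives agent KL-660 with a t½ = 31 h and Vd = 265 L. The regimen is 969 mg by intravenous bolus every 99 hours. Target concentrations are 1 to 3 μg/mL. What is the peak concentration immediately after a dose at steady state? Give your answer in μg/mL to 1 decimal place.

Over one 99-h interval, 99/31 ≈ 3.1935 half-lives elapse, leaving f ≈ 0.1093 of each dose.
At steady state, accumulation factor R = 1/(1 − e^(−kτ)) ≈ 1.1227.
Each bolus raises the concentration by D/Vd = 969/265 ≈ 3.657 μg/mL.
Steady-state peak Cmax,ss = C₀·R ≈ 3.657 × 1.1227 ≈ 4.106 μg/mL.
Peak 4.1 μg/mL vs MTC 3 μg/mL: exceeds toxic threshold.

4.1 μg/mL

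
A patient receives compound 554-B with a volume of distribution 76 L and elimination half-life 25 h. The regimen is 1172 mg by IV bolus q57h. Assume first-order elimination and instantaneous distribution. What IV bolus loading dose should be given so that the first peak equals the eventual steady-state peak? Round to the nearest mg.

f = (1/2)^(57/25) ≈ 0.205898; accumulation ratio R = 1/(1−f) ≈ 1.25928.
Loading dose to hit Cmax,ss on first dose: D_load = D_maint·R ≈ 1172 × 1.25928 ≈ 1475.88 mg.

1476 mg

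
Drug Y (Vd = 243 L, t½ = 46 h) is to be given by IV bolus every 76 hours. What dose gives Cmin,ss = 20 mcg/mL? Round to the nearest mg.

10415 mg

τ/t½ = 76/46 ≈ 1.6522, so f = (1/2)^(76/46) ≈ 0.318160.
Cmin,ss = (D/Vd)·f/(1−f), so D = Cmin,ss·Vd·(1−f)/f.
D = 20 × 243 × (1−f)/f ≈ 20 × 243 × 2.14307 ≈ 10415.32 mg.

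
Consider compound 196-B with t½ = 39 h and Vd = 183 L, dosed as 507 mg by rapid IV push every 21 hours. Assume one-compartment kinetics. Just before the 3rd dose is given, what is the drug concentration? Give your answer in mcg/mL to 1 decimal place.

f = (1/2)^(τ/t½) = (1/2)^(21/39) ≈ 0.6885.
C₀ = D/Vd = 507/183 ≈ 2.770 mcg/mL.
Before the 3rd dose, 2 doses have been given. Superposition: Cmin = C₀·(f + f²).
≈ 2.770 × (0.6885 + 0.4740) ≈ 2.770 × 1.1625 ≈ 3.220 mcg/mL.

3.2 mcg/mL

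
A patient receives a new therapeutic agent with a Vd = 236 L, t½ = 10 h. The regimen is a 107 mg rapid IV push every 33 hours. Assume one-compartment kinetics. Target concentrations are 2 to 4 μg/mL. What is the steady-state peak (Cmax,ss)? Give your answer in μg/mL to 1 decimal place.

0.5 μg/mL

Over one 33-h interval, 33/10 ≈ 3.3 half-lives elapse, leaving f ≈ 0.1015 of each dose.
At steady state, accumulation factor R = 1/(1 − e^(−kτ)) ≈ 1.1130.
Each bolus raises the concentration by D/Vd = 107/236 ≈ 0.453 μg/mL.
Steady-state peak Cmax,ss = C₀·R ≈ 0.453 × 1.1130 ≈ 0.504 μg/mL.
Peak 0.5 μg/mL vs MTC 4 μg/mL: below toxic threshold.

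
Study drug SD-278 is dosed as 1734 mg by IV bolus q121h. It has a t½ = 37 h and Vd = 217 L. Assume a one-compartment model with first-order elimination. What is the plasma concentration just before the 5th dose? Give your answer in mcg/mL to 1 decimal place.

f = (1/2)^(τ/t½) = (1/2)^(121/37) ≈ 0.1036.
C₀ = D/Vd = 1734/217 ≈ 7.991 mcg/mL.
Before the 5th dose, 4 doses have been given. Superposition: Cmin = C₀·(f + f² + … + f^4).
≈ 7.991 × (0.1036 + 0.0107 + 0.0011 + 0.0001) ≈ 7.991 × 0.1155 ≈ 0.923 mcg/mL.

0.9 mcg/mL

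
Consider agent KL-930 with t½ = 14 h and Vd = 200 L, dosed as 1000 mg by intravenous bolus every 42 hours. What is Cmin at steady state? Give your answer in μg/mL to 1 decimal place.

0.7 μg/mL

τ = 42 h = 3 half-lives, so f = (1/2)^3 = 0.125.
At steady state, R = 1/(1 − 0.125) = 8/7.
Single-dose peak C₀ = D/Vd = 1000/200 = 5 μg/mL.
Steady-state peak Cmax,ss = C₀·R = 5 × 8/7 ≈ 5.714 μg/mL.
Steady-state trough Cmin,ss = Cmax,ss·f ≈ 5.714 × 0.125 ≈ 0.714 μg/mL.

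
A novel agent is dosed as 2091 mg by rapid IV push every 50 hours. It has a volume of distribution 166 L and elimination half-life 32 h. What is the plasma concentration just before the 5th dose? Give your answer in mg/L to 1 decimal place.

6.4 mg/L

f = (1/2)^(τ/t½) = (1/2)^(50/32) ≈ 0.3386.
C₀ = D/Vd = 2091/166 ≈ 12.596 mg/L.
Before the 5th dose, 4 doses have been given. Superposition: Cmin = C₀·(f + f² + … + f^4).
≈ 12.596 × (0.3386 + 0.1146 + 0.0388 + 0.0131) ≈ 12.596 × 0.5051 ≈ 6.362 mg/L.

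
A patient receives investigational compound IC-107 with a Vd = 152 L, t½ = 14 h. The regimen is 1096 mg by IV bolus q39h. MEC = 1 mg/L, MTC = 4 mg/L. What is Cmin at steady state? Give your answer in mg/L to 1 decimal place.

1.2 mg/L

Over one 39-h interval, 39/14 ≈ 2.7857 half-lives elapse, leaving f ≈ 0.1450 of each dose.
At steady state, accumulation factor R = 1/(1 − e^(−kτ)) ≈ 1.1696.
Each bolus raises the concentration by D/Vd = 1096/152 ≈ 7.211 mg/L.
Steady-state peak Cmax,ss = C₀·R ≈ 7.211 × 1.1696 ≈ 8.434 mg/L.
Steady-state trough Cmin,ss = Cmax,ss·f ≈ 8.434 × 0.1450 ≈ 1.223 mg/L.
Trough 1.2 mg/L vs MEC 1 mg/L: adequate.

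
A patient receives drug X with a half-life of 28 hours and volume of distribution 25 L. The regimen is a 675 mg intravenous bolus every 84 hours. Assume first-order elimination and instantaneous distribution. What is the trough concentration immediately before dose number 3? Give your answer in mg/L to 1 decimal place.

3.8 mg/L

f = (1/2)^(τ/t½) = (1/2)^(84/28) ≈ 0.1250.
C₀ = D/Vd = 675/25 ≈ 27.000 mg/L.
Before the 3rd dose, 2 doses have been given. Superposition: Cmin = C₀·(f + f²).
≈ 27.000 × (0.1250 + 0.0156) ≈ 27.000 × 0.1406 ≈ 3.796 mg/L.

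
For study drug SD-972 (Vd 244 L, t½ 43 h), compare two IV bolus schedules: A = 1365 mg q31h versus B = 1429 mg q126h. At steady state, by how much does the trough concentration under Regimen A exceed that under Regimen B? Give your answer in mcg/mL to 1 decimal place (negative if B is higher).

Regimen A: f = (1/2)^(31/43) ≈ 0.6067; Cmin,ss = (1365/244)·f/(1−f) ≈ 8.630 mcg/mL.
Regimen B: f = (1/2)^(126/43) ≈ 0.1312; Cmin,ss = (1429/244)·f/(1−f) ≈ 0.884 mcg/mL.
Difference ≈ 8.630 − 0.884 ≈ 7.746 mcg/mL.

7.7 mcg/mL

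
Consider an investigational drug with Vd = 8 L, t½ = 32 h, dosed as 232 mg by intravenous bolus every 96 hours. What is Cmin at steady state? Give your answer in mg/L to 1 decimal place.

The dosing interval is 3 half-lives, so f = 2^(−3) = 0.125.
Accumulation ratio R = 1/(1 − f) = 1/0.875 = 8/7.
Single-dose peak C₀ = D/Vd = 232/8 = 29 mg/L.
Steady-state peak Cmax,ss = C₀·R = 29 × 8/7 ≈ 33.143 mg/L.
Steady-state trough Cmin,ss = Cmax,ss·f ≈ 33.143 × 0.125 ≈ 4.143 mg/L.

4.1 mg/L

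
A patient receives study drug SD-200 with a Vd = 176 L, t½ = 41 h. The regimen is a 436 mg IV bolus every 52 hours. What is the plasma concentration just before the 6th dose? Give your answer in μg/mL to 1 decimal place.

1.7 μg/mL

f = (1/2)^(τ/t½) = (1/2)^(52/41) ≈ 0.4152.
C₀ = D/Vd = 436/176 ≈ 2.477 μg/mL.
Before the 6th dose, 5 doses have been given. Superposition: Cmin = C₀·(f + f² + … + f^5).
≈ 2.477 × (0.4152 + 0.1724 + 0.0716 + 0.0297 + 0.0123) ≈ 2.477 × 0.7012 ≈ 1.737 μg/mL.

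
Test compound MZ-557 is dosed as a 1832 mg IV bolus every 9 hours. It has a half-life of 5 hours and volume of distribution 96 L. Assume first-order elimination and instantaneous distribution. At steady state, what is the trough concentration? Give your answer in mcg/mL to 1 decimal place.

7.7 mcg/mL

Over one 9-h interval, 9/5 ≈ 1.8 half-lives elapse, leaving f ≈ 0.2872 of each dose.
Single-dose peak C₀ = D/Vd = 1832/96 ≈ 19.083 mcg/mL.
Steady-state trough Cmin,ss = C₀·f/(1−f) ≈ 19.083 × 0.2872/0.7128 ≈ 7.689 mcg/mL.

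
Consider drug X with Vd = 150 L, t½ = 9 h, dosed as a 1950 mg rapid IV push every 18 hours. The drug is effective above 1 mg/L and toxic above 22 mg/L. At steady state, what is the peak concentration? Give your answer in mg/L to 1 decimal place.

17.3 mg/L

The dosing interval is 2 half-lives, so f = 2^(−2) = 0.25.
Accumulation ratio R = 1/(1 − f) = 1/0.75 = 4/3.
Single-dose peak C₀ = D/Vd = 1950/150 = 13 mg/L.
Steady-state peak Cmax,ss = C₀·R = 13 × 4/3 ≈ 17.333 mg/L.
Peak 17.3 mg/L vs MTC 22 mg/L: below toxic threshold.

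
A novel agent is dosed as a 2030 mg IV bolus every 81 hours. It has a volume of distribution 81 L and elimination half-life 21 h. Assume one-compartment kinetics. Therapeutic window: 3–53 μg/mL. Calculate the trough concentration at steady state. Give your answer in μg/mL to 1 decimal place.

Over one 81-h interval, 81/21 ≈ 3.8571 half-lives elapse, leaving f ≈ 0.0690 of each dose.
Accumulation ratio R = 1/(1 − f) ≈ 1/0.9310 ≈ 1.0741.
Each bolus raises the concentration by D/Vd = 2030/81 ≈ 25.062 μg/mL.
Steady-state peak Cmax,ss = C₀·R ≈ 25.062 × 1.0741 ≈ 26.919 μg/mL.
One interval later, Cmin,ss = Cmax,ss·e^(−kτ) ≈ 26.919 × 0.0690 ≈ 1.857 μg/mL.
Trough 1.9 μg/mL vs MEC 3 μg/mL: subtherapeutic.

1.9 μg/mL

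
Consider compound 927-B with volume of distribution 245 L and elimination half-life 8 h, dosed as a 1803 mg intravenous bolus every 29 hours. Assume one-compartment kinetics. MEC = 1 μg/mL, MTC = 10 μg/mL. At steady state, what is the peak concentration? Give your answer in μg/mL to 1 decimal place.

Over one 29-h interval, 29/8 ≈ 3.625 half-lives elapse, leaving f ≈ 0.0811 of each dose.
Accumulation ratio R = 1/(1 − f) ≈ 1/0.9189 ≈ 1.0883.
Each bolus raises the concentration by D/Vd = 1803/245 ≈ 7.359 μg/mL.
Steady-state peak Cmax,ss = C₀·R ≈ 7.359 × 1.0883 ≈ 8.009 μg/mL.
Peak 8.0 μg/mL vs MTC 10 μg/mL: below toxic threshold.

8.0 μg/mL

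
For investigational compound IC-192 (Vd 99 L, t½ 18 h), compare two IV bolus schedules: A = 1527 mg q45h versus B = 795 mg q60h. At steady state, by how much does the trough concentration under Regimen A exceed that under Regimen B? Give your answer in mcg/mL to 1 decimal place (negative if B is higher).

2.4 mcg/mL

Regimen A: f = (1/2)^(45/18) ≈ 0.1768; Cmin,ss = (1527/99)·f/(1−f) ≈ 3.313 mcg/mL.
Regimen B: f = (1/2)^(60/18) ≈ 0.0992; Cmin,ss = (795/99)·f/(1−f) ≈ 0.884 mcg/mL.
Difference ≈ 3.313 − 0.884 ≈ 2.429 mcg/mL.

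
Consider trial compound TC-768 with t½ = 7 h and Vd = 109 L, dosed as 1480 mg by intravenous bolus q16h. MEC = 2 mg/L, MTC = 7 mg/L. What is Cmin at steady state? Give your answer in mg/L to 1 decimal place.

k = ln2/t½ = ln2/7 ≈ 0.099021 h⁻¹; fraction remaining f = e^(−kτ) = e^(−0.099021×16) ≈ 0.2051.
Single-dose peak C₀ = D/Vd = 1480/109 ≈ 13.578 mg/L.
Steady-state trough Cmin,ss = C₀·f/(1−f) ≈ 13.578 × 0.2051/0.7949 ≈ 3.503 mg/L.
Trough 3.5 mg/L vs MEC 2 mg/L: adequate.

3.5 mg/L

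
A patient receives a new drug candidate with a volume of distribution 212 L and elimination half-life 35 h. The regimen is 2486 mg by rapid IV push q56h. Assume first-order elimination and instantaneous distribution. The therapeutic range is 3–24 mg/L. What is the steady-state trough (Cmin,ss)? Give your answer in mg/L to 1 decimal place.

5.8 mg/L

k = ln2/t½ = ln2/35 ≈ 0.019804 h⁻¹; fraction remaining f = e^(−kτ) = e^(−0.019804×56) ≈ 0.3299.
At steady state, accumulation factor R = 1/(1 − e^(−kτ)) ≈ 1.4923.
Single-dose peak C₀ = D/Vd = 2486/212 ≈ 11.726 mg/L.
Cmax,ss = C₀/(1 − f) ≈ 11.726/0.6701 ≈ 17.499 mg/L.
One interval later, Cmin,ss = Cmax,ss·e^(−kτ) ≈ 17.499 × 0.3299 ≈ 5.773 mg/L.
Trough 5.8 mg/L vs MEC 3 mg/L: adequate.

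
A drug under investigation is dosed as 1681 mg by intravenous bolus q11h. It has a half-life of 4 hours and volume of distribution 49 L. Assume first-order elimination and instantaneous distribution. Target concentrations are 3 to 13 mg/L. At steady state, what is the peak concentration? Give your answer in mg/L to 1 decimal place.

τ/t½ = 11/4 ≈ 2.75, so fraction remaining f = (1/2)^(11/4) ≈ 0.1487.
At steady state, accumulation factor R = 1/(1 − e^(−kτ)) ≈ 1.1747.
Each bolus raises the concentration by D/Vd = 1681/49 ≈ 34.306 mg/L.
Steady-state peak Cmax,ss = C₀·R ≈ 34.306 × 1.1747 ≈ 40.299 mg/L.
Peak 40.3 mg/L vs MTC 13 mg/L: exceeds toxic threshold.

40.3 mg/L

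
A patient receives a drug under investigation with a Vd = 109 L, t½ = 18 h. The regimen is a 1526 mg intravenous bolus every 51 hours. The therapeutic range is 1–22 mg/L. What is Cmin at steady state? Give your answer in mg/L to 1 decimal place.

2.3 mg/L

Over one 51-h interval, 51/18 ≈ 2.8333 half-lives elapse, leaving f ≈ 0.1403 of each dose.
Single-dose peak C₀ = D/Vd = 1526/109 ≈ 14.000 mg/L.
Steady-state trough Cmin,ss = C₀·f/(1−f) ≈ 14.000 × 0.1403/0.8597 ≈ 2.285 mg/L.
Trough 2.3 mg/L vs MEC 1 mg/L: adequate.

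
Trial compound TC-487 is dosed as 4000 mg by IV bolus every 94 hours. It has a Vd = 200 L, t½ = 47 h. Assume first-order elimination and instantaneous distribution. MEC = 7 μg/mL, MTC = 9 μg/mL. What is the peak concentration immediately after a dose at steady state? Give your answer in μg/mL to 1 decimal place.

26.7 μg/mL

The dosing interval is 2 half-lives, so f = 2^(−2) = 0.25.
At steady state, R = 1/(1 − 0.25) = 4/3.
Single-dose peak C₀ = D/Vd = 4000/200 = 20 μg/mL.
Steady-state peak Cmax,ss = C₀·R = 20 × 4/3 ≈ 26.667 μg/mL.
Peak 26.7 μg/mL vs MTC 9 μg/mL: exceeds toxic threshold.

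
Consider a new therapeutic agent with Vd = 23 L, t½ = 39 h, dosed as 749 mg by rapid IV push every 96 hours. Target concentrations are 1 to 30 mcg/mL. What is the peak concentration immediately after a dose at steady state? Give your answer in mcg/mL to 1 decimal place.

Over one 96-h interval, 96/39 ≈ 2.4615 half-lives elapse, leaving f ≈ 0.1816 of each dose.
At steady state, accumulation factor R = 1/(1 − e^(−kτ)) ≈ 1.2219.
Single-dose peak C₀ = D/Vd = 749/23 ≈ 32.565 mcg/mL.
Cmax,ss = C₀/(1 − f) ≈ 32.565/0.8184 ≈ 39.791 mcg/mL.
Peak 39.8 mcg/mL vs MTC 30 mcg/mL: exceeds toxic threshold.

39.8 mcg/mL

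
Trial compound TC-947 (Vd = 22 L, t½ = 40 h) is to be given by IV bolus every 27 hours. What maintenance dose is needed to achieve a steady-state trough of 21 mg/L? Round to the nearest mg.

276 mg

τ/t½ = 27/40 ≈ 0.675, so f = (1/2)^(27/40) ≈ 0.626332.
Cmin,ss = (D/Vd)·f/(1−f), so D = Cmin,ss·Vd·(1−f)/f.
D = 21 × 22 × (1−f)/f ≈ 21 × 22 × 0.59660 ≈ 275.63 mg.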